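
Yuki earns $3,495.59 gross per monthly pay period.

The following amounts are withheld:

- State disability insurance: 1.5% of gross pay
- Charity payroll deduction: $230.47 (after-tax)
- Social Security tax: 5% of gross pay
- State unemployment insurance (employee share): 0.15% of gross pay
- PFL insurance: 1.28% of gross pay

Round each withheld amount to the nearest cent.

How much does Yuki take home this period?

$2,987.93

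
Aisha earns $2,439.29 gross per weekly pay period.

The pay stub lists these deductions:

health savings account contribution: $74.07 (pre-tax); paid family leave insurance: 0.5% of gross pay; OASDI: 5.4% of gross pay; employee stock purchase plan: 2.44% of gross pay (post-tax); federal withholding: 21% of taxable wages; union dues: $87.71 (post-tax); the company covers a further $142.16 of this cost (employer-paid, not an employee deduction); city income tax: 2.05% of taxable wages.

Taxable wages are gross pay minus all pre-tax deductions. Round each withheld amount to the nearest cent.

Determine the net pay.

$1,528.88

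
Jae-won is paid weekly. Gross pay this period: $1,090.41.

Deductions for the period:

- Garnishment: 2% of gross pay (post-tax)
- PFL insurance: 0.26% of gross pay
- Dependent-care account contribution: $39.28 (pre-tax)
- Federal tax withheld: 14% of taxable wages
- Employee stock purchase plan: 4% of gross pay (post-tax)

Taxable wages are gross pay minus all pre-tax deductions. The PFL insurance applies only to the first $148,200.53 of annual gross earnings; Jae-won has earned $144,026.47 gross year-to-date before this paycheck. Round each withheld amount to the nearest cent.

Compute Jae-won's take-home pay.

Dependent-care account contribution: $39.28
Taxable wages = $1,090.41 − $39.28 = $1,051.13
Federal tax withheld: $1,051.13 × 0.14 = $147.16
PFL insurance: cap not yet reached, full $1,090.41 is subject → $1,090.41 × 0.0026 = $2.84
Employee stock purchase plan: $1,090.41 × 0.04 = $43.62
Garnishment: $1,090.41 × 0.02 = $21.81
Total deductions = $39.28 + $147.16 + $2.84 + $43.62 + $21.81 = $254.71
Net pay = $1,090.41 − $254.71 = $835.70

$835.70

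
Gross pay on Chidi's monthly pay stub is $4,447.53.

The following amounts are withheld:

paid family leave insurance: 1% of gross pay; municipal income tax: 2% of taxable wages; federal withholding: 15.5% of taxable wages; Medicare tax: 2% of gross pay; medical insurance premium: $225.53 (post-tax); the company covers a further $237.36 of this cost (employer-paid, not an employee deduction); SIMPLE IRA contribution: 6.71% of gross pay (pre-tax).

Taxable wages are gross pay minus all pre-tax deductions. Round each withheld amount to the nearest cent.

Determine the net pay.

$3,064.05

SIMPLE IRA contribution: $4,447.53 × 0.0671 = $298.43
Taxable wages = $4,447.53 − $298.43 = $4,149.10
Municipal income tax: $4,149.10 × 0.02 = $82.98
Federal withholding: $4,149.10 × 0.155 = $643.11
Paid family leave insurance: $4,447.53 × 0.01 = $44.48
Medicare tax: $4,447.53 × 0.02 = $88.95
Medical insurance premium: $225.53
(Employer's $237.36 toward medical insurance premium is not withheld from the employee.)
Total deductions = $298.43 + $82.98 + $643.11 + $44.48 + $88.95 + $225.53 = $1,383.48
Net pay = $4,447.53 − $1,383.48 = $3,064.05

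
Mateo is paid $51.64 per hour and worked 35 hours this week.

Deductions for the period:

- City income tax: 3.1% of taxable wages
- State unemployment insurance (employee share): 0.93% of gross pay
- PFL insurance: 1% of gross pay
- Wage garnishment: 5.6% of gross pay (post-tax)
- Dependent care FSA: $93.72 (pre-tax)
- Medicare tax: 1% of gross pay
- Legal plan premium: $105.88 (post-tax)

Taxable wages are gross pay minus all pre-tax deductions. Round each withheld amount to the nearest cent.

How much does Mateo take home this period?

$1400.52

Gross pay: 35 × $51.64 = $1807.40
Dependent care FSA: $93.72
Taxable wages = $1807.40 − $93.72 = $1713.68
City income tax: $1713.68 × 0.031 = $53.12
Medicare tax: $1807.40 × 0.01 = $18.07
PFL insurance: $1807.40 × 0.01 = $18.07
State unemployment insurance (employee share): $1807.40 × 0.0093 = $16.81
Wage garnishment: $1807.40 × 0.056 = $101.21
Legal plan premium: $105.88
Total deductions = $93.72 + $53.12 + $18.07 + $18.07 + $16.81 + $101.21 + $105.88 = $406.88
Net pay = $1807.40 − $406.88 = $1400.52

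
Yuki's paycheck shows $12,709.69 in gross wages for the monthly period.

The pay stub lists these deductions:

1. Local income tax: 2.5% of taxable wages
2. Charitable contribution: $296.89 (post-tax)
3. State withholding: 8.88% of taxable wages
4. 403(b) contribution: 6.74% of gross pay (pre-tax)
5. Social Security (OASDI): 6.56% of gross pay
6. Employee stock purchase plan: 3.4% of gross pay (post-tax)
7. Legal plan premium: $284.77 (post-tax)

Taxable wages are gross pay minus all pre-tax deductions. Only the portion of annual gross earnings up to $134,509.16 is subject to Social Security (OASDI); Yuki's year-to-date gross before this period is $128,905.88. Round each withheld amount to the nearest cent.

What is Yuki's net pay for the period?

403(b) contribution: $12,709.69 × 0.0674 = $856.63
Taxable wages = $12,709.69 − $856.63 = $11,853.06
State withholding: $11,853.06 × 0.0888 = $1,052.55
Local income tax: $11,853.06 × 0.025 = $296.33
Social Security (OASDI): only $134,509.16 − $128,905.88 = $5,603.28 of this check is subject → $5,603.28 × 0.0656 = $367.58
Employee stock purchase plan: $12,709.69 × 0.034 = $432.13
Legal plan premium: $284.77
Charitable contribution: $296.89
Total deductions = $856.63 + $1,052.55 + $296.33 + $367.58 + $432.13 + $284.77 + $296.89 = $3,586.88
Net pay = $12,709.69 − $3,586.88 = $9,122.81

$9,122.81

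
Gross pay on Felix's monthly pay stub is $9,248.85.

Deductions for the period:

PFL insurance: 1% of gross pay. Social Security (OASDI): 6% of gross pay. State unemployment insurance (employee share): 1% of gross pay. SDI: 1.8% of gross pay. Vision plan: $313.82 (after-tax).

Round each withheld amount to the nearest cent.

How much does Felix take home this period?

$8,028.64

PFL insurance: $9,248.85 × 0.01 = $92.49
SDI: $9,248.85 × 0.018 = $166.48
Social Security (OASDI): $9,248.85 × 0.06 = $554.93
State unemployment insurance (employee share): $9,248.85 × 0.01 = $92.49
Vision plan: $313.82
Total deductions = $92.49 + $166.48 + $554.93 + $92.49 + $313.82 = $1,220.21
Net pay = $9,248.85 − $1,220.21 = $8,028.64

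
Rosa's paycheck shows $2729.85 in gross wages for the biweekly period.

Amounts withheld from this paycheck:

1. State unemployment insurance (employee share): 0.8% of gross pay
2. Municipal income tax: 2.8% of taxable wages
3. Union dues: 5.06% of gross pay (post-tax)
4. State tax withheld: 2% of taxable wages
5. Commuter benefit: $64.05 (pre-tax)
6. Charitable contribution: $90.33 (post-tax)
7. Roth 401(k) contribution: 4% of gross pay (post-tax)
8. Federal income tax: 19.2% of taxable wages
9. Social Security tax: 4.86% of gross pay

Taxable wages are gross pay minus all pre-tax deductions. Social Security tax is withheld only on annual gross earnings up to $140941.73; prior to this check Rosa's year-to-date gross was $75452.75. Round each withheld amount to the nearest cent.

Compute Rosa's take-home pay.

Commuter benefit: $64.05
Taxable wages = $2729.85 − $64.05 = $2665.80
Federal income tax: $2665.80 × 0.192 = $511.83
State tax withheld: $2665.80 × 0.02 = $53.32
Municipal income tax: $2665.80 × 0.028 = $74.64
Social Security tax: cap not yet reached, full $2729.85 is subject → $2729.85 × 0.0486 = $132.67
State unemployment insurance (employee share): $2729.85 × 0.008 = $21.84
Union dues: $2729.85 × 0.0506 = $138.13
Roth 401(k) contribution: $2729.85 × 0.04 = $109.19
Charitable contribution: $90.33
Total deductions = $64.05 + $511.83 + $53.32 + $74.64 + $132.67 + $21.84 + $138.13 + $109.19 + $90.33 = $1196.00
Net pay = $2729.85 − $1196.00 = $1533.85

$1533.85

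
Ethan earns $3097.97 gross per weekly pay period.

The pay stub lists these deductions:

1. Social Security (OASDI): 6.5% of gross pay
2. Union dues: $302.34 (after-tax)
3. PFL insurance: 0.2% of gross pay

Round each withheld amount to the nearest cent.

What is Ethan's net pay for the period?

$2588.06

PFL insurance: $3097.97 × 0.002 = $6.20
Social Security (OASDI): $3097.97 × 0.065 = $201.37
Union dues: $302.34
Total deductions = $6.20 + $201.37 + $302.34 = $509.91
Net pay = $3097.97 − $509.91 = $2588.06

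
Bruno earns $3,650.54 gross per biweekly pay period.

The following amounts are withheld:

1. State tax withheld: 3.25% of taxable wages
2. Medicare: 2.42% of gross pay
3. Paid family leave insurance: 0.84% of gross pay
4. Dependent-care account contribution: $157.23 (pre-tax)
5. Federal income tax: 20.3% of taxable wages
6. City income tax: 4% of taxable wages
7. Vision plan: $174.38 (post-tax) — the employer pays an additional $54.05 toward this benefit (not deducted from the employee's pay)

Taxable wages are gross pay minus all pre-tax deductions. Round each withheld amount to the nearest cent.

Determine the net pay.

$2,237.53

Dependent-care account contribution: $157.23
Taxable wages = $3,650.54 − $157.23 = $3,493.31
Federal income tax: $3,493.31 × 0.203 = $709.14
State tax withheld: $3,493.31 × 0.0325 = $113.53
City income tax: $3,493.31 × 0.04 = $139.73
Paid family leave insurance: $3,650.54 × 0.0084 = $30.66
Medicare: $3,650.54 × 0.0242 = $88.34
Vision plan: $174.38
(Employer's $54.05 toward vision plan is not withheld from the employee.)
Total deductions = $157.23 + $709.14 + $113.53 + $139.73 + $30.66 + $88.34 + $174.38 = $1,413.01
Net pay = $3,650.54 − $1,413.01 = $2,237.53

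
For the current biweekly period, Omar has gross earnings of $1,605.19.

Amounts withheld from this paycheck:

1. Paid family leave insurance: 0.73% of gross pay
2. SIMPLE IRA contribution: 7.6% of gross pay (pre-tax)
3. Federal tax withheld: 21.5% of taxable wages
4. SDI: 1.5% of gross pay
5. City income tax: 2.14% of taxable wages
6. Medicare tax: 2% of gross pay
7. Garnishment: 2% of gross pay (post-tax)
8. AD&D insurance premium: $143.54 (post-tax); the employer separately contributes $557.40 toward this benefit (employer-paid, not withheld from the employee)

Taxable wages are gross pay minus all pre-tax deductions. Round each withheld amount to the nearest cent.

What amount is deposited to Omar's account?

SIMPLE IRA contribution: $1,605.19 × 0.076 = $121.99
Taxable wages = $1,605.19 − $121.99 = $1,483.20
Federal tax withheld: $1,483.20 × 0.215 = $318.89
City income tax: $1,483.20 × 0.0214 = $31.74
Paid family leave insurance: $1,605.19 × 0.0073 = $11.72
Medicare tax: $1,605.19 × 0.02 = $32.10
SDI: $1,605.19 × 0.015 = $24.08
AD&D insurance premium: $143.54
Garnishment: $1,605.19 × 0.02 = $32.10
(Employer's $557.40 toward AD&D insurance premium is not withheld from the employee.)
Total deductions = $121.99 + $318.89 + $31.74 + $11.72 + $32.10 + $24.08 + $143.54 + $32.10 = $716.16
Net pay = $1,605.19 − $716.16 = $889.03

$889.03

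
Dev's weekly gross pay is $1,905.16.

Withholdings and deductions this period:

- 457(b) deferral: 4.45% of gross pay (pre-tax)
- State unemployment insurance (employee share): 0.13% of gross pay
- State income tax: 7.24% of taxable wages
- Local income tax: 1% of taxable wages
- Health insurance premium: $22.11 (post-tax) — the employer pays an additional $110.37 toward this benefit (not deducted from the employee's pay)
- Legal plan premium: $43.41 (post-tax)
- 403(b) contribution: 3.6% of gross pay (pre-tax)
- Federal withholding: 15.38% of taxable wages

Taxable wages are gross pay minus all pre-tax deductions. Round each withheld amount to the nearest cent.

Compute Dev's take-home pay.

457(b) deferral: $1,905.16 × 0.0445 = $84.78
403(b) contribution: $1,905.16 × 0.036 = $68.59
Pre-tax total = $84.78 + $68.59 = $153.37
Taxable wages = $1,905.16 − $153.37 = $1,751.79
Federal withholding: $1,751.79 × 0.1538 = $269.43
State income tax: $1,751.79 × 0.0724 = $126.83
Local income tax: $1,751.79 × 0.01 = $17.52
State unemployment insurance (employee share): $1,905.16 × 0.0013 = $2.48
Legal plan premium: $43.41
Health insurance premium: $22.11
(Employer's $110.37 toward health insurance premium is not withheld from the employee.)
Total deductions = $84.78 + $68.59 + $269.43 + $126.83 + $17.52 + $2.48 + $43.41 + $22.11 = $635.15
Net pay = $1,905.16 − $635.15 = $1,270.01

$1,270.01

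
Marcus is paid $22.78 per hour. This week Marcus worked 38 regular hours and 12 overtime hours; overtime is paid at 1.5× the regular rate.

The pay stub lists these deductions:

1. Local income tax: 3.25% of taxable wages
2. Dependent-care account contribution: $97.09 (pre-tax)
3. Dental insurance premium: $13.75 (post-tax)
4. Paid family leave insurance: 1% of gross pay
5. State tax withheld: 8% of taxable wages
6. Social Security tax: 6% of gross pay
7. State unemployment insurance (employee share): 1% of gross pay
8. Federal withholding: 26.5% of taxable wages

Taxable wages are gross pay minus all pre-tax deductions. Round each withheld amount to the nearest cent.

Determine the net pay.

$617.86

Regular pay: 38 × $22.78 = $865.64
Overtime pay: 12 × $22.78 × 1.5 = $410.04
Gross pay = $865.64 + $410.04 = $1275.68
Dependent-care account contribution: $97.09
Taxable wages = $1275.68 − $97.09 = $1178.59
Local income tax: $1178.59 × 0.0325 = $38.30
State tax withheld: $1178.59 × 0.08 = $94.29
Federal withholding: $1178.59 × 0.265 = $312.33
State unemployment insurance (employee share): $1275.68 × 0.01 = $12.76
Paid family leave insurance: $1275.68 × 0.01 = $12.76
Social Security tax: $1275.68 × 0.06 = $76.54
Dental insurance premium: $13.75
Total deductions = $97.09 + $38.30 + $94.29 + $312.33 + $12.76 + $12.76 + $76.54 + $13.75 = $657.82
Net pay = $1275.68 − $657.82 = $617.86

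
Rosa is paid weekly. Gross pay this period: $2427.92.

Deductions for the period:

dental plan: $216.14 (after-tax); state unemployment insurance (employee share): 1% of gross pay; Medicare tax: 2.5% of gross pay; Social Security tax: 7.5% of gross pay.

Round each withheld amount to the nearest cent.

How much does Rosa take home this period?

$1944.71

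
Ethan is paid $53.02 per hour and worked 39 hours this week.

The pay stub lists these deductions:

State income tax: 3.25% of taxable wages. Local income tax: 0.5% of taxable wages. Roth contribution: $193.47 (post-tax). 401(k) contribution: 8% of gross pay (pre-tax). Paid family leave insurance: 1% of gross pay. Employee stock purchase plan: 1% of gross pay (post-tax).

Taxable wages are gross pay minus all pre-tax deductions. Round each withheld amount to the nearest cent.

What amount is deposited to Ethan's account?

$1596.19

Gross pay: 39 × $53.02 = $2067.78
401(k) contribution: $2067.78 × 0.08 = $165.42
Taxable wages = $2067.78 − $165.42 = $1902.36
Local income tax: $1902.36 × 0.005 = $9.51
State income tax: $1902.36 × 0.0325 = $61.83
Paid family leave insurance: $2067.78 × 0.01 = $20.68
Roth contribution: $193.47
Employee stock purchase plan: $2067.78 × 0.01 = $20.68
Total deductions = $165.42 + $9.51 + $61.83 + $20.68 + $193.47 + $20.68 = $471.59
Net pay = $2067.78 − $471.59 = $1596.19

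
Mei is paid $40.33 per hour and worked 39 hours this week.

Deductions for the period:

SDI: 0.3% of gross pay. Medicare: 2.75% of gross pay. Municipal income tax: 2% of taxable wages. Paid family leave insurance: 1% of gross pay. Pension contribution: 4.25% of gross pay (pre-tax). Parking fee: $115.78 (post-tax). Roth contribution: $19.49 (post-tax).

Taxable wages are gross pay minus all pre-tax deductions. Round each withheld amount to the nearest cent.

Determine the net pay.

$1,276.93

Gross pay: 39 × $40.33 = $1,572.87
Pension contribution: $1,572.87 × 0.0425 = $66.85
Taxable wages = $1,572.87 − $66.85 = $1,506.02
Municipal income tax: $1,506.02 × 0.02 = $30.12
Paid family leave insurance: $1,572.87 × 0.01 = $15.73
SDI: $1,572.87 × 0.003 = $4.72
Medicare: $1,572.87 × 0.0275 = $43.25
Roth contribution: $19.49
Parking fee: $115.78
Total deductions = $66.85 + $30.12 + $15.73 + $4.72 + $43.25 + $19.49 + $115.78 = $295.94
Net pay = $1,572.87 − $295.94 = $1,276.93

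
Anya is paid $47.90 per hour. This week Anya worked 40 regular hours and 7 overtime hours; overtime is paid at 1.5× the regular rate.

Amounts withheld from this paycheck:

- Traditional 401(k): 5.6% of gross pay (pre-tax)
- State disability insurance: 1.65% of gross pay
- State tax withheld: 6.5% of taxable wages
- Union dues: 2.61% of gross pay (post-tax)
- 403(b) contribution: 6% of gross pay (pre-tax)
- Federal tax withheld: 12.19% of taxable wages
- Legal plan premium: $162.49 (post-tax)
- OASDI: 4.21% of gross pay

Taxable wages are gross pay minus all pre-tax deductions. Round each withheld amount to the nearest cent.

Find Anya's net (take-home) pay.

$1,371.33

Regular pay: 40 × $47.90 = $1,916.00
Overtime pay: 7 × $47.90 × 1.5 = $502.95
Gross pay = $1,916.00 + $502.95 = $2,418.95
403(b) contribution: $2,418.95 × 0.06 = $145.14
Traditional 401(k): $2,418.95 × 0.056 = $135.46
Pre-tax total = $145.14 + $135.46 = $280.60
Taxable wages = $2,418.95 − $280.60 = $2,138.35
Federal tax withheld: $2,138.35 × 0.1219 = $260.66
State tax withheld: $2,138.35 × 0.065 = $138.99
OASDI: $2,418.95 × 0.0421 = $101.84
State disability insurance: $2,418.95 × 0.0165 = $39.91
Legal plan premium: $162.49
Union dues: $2,418.95 × 0.0261 = $63.13
Total deductions = $145.14 + $135.46 + $260.66 + $138.99 + $101.84 + $39.91 + $162.49 + $63.13 = $1,047.62
Net pay = $2,418.95 − $1,047.62 = $1,371.33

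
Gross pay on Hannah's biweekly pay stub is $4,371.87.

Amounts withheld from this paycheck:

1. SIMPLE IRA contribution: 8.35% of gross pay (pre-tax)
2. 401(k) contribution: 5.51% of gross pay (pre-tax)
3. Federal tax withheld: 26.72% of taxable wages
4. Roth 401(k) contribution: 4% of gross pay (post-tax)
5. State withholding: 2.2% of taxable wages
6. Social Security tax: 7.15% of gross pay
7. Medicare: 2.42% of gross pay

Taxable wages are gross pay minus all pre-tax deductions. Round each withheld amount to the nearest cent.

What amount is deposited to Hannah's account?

$2,083.56

401(k) contribution: $4,371.87 × 0.0551 = $240.89
SIMPLE IRA contribution: $4,371.87 × 0.0835 = $365.05
Pre-tax total = $240.89 + $365.05 = $605.94
Taxable wages = $4,371.87 − $605.94 = $3,765.93
State withholding: $3,765.93 × 0.022 = $82.85
Federal tax withheld: $3,765.93 × 0.2672 = $1,006.26
Medicare: $4,371.87 × 0.0242 = $105.80
Social Security tax: $4,371.87 × 0.0715 = $312.59
Roth 401(k) contribution: $4,371.87 × 0.04 = $174.87
Total deductions = $240.89 + $365.05 + $82.85 + $1,006.26 + $105.80 + $312.59 + $174.87 = $2,288.31
Net pay = $4,371.87 − $2,288.31 = $2,083.56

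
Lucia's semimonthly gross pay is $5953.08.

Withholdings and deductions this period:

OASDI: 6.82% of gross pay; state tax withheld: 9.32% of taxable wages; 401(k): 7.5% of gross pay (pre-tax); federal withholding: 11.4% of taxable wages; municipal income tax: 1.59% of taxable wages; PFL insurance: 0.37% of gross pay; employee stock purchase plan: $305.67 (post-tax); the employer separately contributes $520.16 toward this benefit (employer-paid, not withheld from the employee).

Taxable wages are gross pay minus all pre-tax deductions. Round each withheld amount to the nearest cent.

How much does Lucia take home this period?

401(k): $5953.08 × 0.075 = $446.48
Taxable wages = $5953.08 − $446.48 = $5506.60
Municipal income tax: $5506.60 × 0.0159 = $87.55
Federal withholding: $5506.60 × 0.114 = $627.75
State tax withheld: $5506.60 × 0.0932 = $513.22
PFL insurance: $5953.08 × 0.0037 = $22.03
OASDI: $5953.08 × 0.0682 = $406.00
Employee stock purchase plan: $305.67
(Employer's $520.16 toward employee stock purchase plan is not withheld from the employee.)
Total deductions = $446.48 + $87.55 + $627.75 + $513.22 + $22.03 + $406.00 + $305.67 = $2408.70
Net pay = $5953.08 − $2408.70 = $3544.38

$3544.38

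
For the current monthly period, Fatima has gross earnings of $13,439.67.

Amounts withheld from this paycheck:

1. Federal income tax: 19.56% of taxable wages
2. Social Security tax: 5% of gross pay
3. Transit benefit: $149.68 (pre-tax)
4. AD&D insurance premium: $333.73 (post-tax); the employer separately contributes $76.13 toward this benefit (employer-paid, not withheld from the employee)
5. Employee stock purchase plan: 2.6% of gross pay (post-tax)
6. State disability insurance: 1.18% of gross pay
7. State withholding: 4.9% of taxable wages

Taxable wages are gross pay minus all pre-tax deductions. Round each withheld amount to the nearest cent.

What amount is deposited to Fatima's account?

Transit benefit: $149.68
Taxable wages = $13,439.67 − $149.68 = $13,289.99
Federal income tax: $13,289.99 × 0.1956 = $2,599.52
State withholding: $13,289.99 × 0.049 = $651.21
Social Security tax: $13,439.67 × 0.05 = $671.98
State disability insurance: $13,439.67 × 0.0118 = $158.59
Employee stock purchase plan: $13,439.67 × 0.026 = $349.43
AD&D insurance premium: $333.73
(Employer's $76.13 toward AD&D insurance premium is not withheld from the employee.)
Total deductions = $149.68 + $2,599.52 + $651.21 + $671.98 + $158.59 + $349.43 + $333.73 = $4,914.14
Net pay = $13,439.67 − $4,914.14 = $8,525.53

$8,525.53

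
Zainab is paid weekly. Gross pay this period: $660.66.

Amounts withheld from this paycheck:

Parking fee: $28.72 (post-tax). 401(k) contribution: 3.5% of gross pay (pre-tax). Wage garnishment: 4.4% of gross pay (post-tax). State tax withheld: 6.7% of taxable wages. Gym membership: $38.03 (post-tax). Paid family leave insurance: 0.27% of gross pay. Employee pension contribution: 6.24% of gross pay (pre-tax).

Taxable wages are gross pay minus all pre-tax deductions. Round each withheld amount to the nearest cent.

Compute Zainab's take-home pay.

Employee pension contribution: $660.66 × 0.0624 = $41.23
401(k) contribution: $660.66 × 0.035 = $23.12
Pre-tax total = $41.23 + $23.12 = $64.35
Taxable wages = $660.66 − $64.35 = $596.31
State tax withheld: $596.31 × 0.067 = $39.95
Paid family leave insurance: $660.66 × 0.0027 = $1.78
Wage garnishment: $660.66 × 0.044 = $29.07
Parking fee: $28.72
Gym membership: $38.03
Total deductions = $41.23 + $23.12 + $39.95 + $1.78 + $29.07 + $28.72 + $38.03 = $201.90
Net pay = $660.66 − $201.90 = $458.76

$458.76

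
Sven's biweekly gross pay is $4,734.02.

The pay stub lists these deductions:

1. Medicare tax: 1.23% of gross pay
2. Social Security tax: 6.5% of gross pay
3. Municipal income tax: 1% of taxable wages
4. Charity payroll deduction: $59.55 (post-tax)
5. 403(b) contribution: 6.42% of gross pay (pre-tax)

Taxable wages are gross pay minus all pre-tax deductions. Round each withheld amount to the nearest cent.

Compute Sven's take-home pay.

$3,960.31

403(b) contribution: $4,734.02 × 0.0642 = $303.92
Taxable wages = $4,734.02 − $303.92 = $4,430.10
Municipal income tax: $4,430.10 × 0.01 = $44.30
Medicare tax: $4,734.02 × 0.0123 = $58.23
Social Security tax: $4,734.02 × 0.065 = $307.71
Charity payroll deduction: $59.55
Total deductions = $303.92 + $44.30 + $58.23 + $307.71 + $59.55 = $773.71
Net pay = $4,734.02 − $773.71 = $3,960.31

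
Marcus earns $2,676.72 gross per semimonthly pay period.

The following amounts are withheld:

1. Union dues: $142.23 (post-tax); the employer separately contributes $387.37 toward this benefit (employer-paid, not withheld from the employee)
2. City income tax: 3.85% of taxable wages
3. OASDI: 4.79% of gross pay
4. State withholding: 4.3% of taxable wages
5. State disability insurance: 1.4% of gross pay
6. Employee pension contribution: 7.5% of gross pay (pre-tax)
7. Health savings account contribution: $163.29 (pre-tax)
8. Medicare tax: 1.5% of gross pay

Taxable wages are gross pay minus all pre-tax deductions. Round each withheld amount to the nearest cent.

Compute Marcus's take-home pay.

Employee pension contribution: $2,676.72 × 0.075 = $200.75
Health savings account contribution: $163.29
Pre-tax total = $200.75 + $163.29 = $364.04
Taxable wages = $2,676.72 − $364.04 = $2,312.68
City income tax: $2,312.68 × 0.0385 = $89.04
State withholding: $2,312.68 × 0.043 = $99.45
Medicare tax: $2,676.72 × 0.015 = $40.15
State disability insurance: $2,676.72 × 0.014 = $37.47
OASDI: $2,676.72 × 0.0479 = $128.21
Union dues: $142.23
(Employer's $387.37 toward union dues is not withheld from the employee.)
Total deductions = $200.75 + $163.29 + $89.04 + $99.45 + $40.15 + $37.47 + $128.21 + $142.23 = $900.59
Net pay = $2,676.72 − $900.59 = $1,776.13

$1,776.13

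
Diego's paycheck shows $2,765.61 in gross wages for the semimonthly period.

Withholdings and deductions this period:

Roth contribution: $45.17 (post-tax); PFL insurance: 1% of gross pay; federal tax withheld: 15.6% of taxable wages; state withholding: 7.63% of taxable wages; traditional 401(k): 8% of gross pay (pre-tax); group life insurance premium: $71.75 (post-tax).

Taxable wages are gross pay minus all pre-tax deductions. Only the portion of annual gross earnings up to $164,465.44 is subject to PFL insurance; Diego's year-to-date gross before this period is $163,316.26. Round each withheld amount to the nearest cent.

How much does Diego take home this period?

$1,824.90

Traditional 401(k): $2,765.61 × 0.08 = $221.25
Taxable wages = $2,765.61 − $221.25 = $2,544.36
State withholding: $2,544.36 × 0.0763 = $194.13
Federal tax withheld: $2,544.36 × 0.156 = $396.92
PFL insurance: only $164,465.44 − $163,316.26 = $1,149.18 of this check is subject → $1,149.18 × 0.01 = $11.49
Roth contribution: $45.17
Group life insurance premium: $71.75
Total deductions = $221.25 + $194.13 + $396.92 + $11.49 + $45.17 + $71.75 = $940.71
Net pay = $2,765.61 − $940.71 = $1,824.90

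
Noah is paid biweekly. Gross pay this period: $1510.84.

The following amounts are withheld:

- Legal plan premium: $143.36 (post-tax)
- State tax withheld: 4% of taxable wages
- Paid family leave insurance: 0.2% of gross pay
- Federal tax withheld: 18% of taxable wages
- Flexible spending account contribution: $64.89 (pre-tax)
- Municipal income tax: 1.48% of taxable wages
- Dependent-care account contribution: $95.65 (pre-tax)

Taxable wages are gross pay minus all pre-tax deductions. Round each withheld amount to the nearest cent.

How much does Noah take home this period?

Flexible spending account contribution: $64.89
Dependent-care account contribution: $95.65
Pre-tax total = $64.89 + $95.65 = $160.54
Taxable wages = $1510.84 − $160.54 = $1350.30
Municipal income tax: $1350.30 × 0.0148 = $19.98
Federal tax withheld: $1350.30 × 0.18 = $243.05
State tax withheld: $1350.30 × 0.04 = $54.01
Paid family leave insurance: $1510.84 × 0.002 = $3.02
Legal plan premium: $143.36
Total deductions = $64.89 + $95.65 + $19.98 + $243.05 + $54.01 + $3.02 + $143.36 = $623.96
Net pay = $1510.84 − $623.96 = $886.88

$886.88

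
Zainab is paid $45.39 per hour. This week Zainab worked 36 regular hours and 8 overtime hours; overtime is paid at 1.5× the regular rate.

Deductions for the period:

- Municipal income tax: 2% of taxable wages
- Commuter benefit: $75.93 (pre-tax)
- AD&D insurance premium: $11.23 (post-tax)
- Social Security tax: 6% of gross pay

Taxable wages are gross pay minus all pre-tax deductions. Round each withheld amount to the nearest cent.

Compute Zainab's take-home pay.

Regular pay: 36 × $45.39 = $1,634.04
Overtime pay: 8 × $45.39 × 1.5 = $544.68
Gross pay = $1,634.04 + $544.68 = $2,178.72
Commuter benefit: $75.93
Taxable wages = $2,178.72 − $75.93 = $2,102.79
Municipal income tax: $2,102.79 × 0.02 = $42.06
Social Security tax: $2,178.72 × 0.06 = $130.72
AD&D insurance premium: $11.23
Total deductions = $75.93 + $42.06 + $130.72 + $11.23 = $259.94
Net pay = $2,178.72 − $259.94 = $1,918.78

$1,918.78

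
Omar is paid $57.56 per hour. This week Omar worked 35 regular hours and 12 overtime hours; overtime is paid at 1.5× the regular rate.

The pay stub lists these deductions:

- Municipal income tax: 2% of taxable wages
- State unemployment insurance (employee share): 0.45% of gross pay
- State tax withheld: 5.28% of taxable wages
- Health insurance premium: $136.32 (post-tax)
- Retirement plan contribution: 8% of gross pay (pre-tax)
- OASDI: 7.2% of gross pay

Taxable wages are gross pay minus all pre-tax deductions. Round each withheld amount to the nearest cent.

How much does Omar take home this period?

$2232.61

Regular pay: 35 × $57.56 = $2014.60
Overtime pay: 12 × $57.56 × 1.5 = $1036.08
Gross pay = $2014.60 + $1036.08 = $3050.68
Retirement plan contribution: $3050.68 × 0.08 = $244.05
Taxable wages = $3050.68 − $244.05 = $2806.63
State tax withheld: $2806.63 × 0.0528 = $148.19
Municipal income tax: $2806.63 × 0.02 = $56.13
OASDI: $3050.68 × 0.072 = $219.65
State unemployment insurance (employee share): $3050.68 × 0.0045 = $13.73
Health insurance premium: $136.32
Total deductions = $244.05 + $148.19 + $56.13 + $219.65 + $13.73 + $136.32 = $818.07
Net pay = $3050.68 − $818.07 = $2232.61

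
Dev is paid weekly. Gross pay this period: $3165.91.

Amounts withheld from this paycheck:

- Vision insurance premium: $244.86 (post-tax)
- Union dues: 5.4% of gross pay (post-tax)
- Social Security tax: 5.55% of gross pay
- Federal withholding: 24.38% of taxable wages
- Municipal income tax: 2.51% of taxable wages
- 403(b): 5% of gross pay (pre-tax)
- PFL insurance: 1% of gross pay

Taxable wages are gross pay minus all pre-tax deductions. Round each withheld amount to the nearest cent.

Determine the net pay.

$1575.67

403(b): $3165.91 × 0.05 = $158.30
Taxable wages = $3165.91 − $158.30 = $3007.61
Federal withholding: $3007.61 × 0.2438 = $733.26
Municipal income tax: $3007.61 × 0.0251 = $75.49
Social Security tax: $3165.91 × 0.0555 = $175.71
PFL insurance: $3165.91 × 0.01 = $31.66
Vision insurance premium: $244.86
Union dues: $3165.91 × 0.054 = $170.96
Total deductions = $158.30 + $733.26 + $75.49 + $175.71 + $31.66 + $244.86 + $170.96 = $1590.24
Net pay = $3165.91 − $1590.24 = $1575.67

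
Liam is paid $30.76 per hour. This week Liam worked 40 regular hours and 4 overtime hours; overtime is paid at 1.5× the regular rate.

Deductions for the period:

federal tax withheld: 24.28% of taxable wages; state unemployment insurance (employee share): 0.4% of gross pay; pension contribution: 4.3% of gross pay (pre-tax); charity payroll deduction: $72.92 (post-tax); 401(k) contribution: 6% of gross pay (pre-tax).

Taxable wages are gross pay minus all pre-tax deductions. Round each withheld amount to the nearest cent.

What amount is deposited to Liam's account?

Regular pay: 40 × $30.76 = $1,230.40
Overtime pay: 4 × $30.76 × 1.5 = $184.56
Gross pay = $1,230.40 + $184.56 = $1,414.96
401(k) contribution: $1,414.96 × 0.06 = $84.90
Pension contribution: $1,414.96 × 0.043 = $60.84
Pre-tax total = $84.90 + $60.84 = $145.74
Taxable wages = $1,414.96 − $145.74 = $1,269.22
Federal tax withheld: $1,269.22 × 0.2428 = $308.17
State unemployment insurance (employee share): $1,414.96 × 0.004 = $5.66
Charity payroll deduction: $72.92
Total deductions = $84.90 + $60.84 + $308.17 + $5.66 + $72.92 = $532.49
Net pay = $1,414.96 − $532.49 = $882.47

$882.47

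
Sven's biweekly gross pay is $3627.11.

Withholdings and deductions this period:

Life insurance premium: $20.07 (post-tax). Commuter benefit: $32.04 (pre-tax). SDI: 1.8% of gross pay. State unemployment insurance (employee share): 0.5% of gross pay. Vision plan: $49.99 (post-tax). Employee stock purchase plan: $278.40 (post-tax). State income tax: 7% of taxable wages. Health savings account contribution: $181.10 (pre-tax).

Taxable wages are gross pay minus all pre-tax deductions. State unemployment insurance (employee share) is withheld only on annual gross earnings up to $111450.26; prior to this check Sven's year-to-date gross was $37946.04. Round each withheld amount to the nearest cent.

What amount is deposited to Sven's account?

$2743.10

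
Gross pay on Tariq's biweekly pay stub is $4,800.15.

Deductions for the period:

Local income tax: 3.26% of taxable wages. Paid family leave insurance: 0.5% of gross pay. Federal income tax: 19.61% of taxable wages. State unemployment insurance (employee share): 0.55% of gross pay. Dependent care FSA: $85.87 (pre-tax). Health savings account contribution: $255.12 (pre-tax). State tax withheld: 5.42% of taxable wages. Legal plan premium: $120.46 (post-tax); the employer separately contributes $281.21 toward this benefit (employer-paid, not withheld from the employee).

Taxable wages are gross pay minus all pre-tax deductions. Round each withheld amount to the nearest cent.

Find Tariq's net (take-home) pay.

Dependent care FSA: $85.87
Health savings account contribution: $255.12
Pre-tax total = $85.87 + $255.12 = $340.99
Taxable wages = $4,800.15 − $340.99 = $4,459.16
State tax withheld: $4,459.16 × 0.0542 = $241.69
Local income tax: $4,459.16 × 0.0326 = $145.37
Federal income tax: $4,459.16 × 0.1961 = $874.44
Paid family leave insurance: $4,800.15 × 0.005 = $24.00
State unemployment insurance (employee share): $4,800.15 × 0.0055 = $26.40
Legal plan premium: $120.46
(Employer's $281.21 toward legal plan premium is not withheld from the employee.)
Total deductions = $85.87 + $255.12 + $241.69 + $145.37 + $874.44 + $24.00 + $26.40 + $120.46 = $1,773.35
Net pay = $4,800.15 − $1,773.35 = $3,026.80

$3,026.80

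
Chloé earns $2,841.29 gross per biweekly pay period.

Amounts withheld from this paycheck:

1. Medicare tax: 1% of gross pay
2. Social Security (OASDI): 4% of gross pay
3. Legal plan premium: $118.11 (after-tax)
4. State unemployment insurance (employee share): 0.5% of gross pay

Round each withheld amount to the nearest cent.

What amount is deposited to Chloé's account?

Medicare tax: $2,841.29 × 0.01 = $28.41
Social Security (OASDI): $2,841.29 × 0.04 = $113.65
State unemployment insurance (employee share): $2,841.29 × 0.005 = $14.21
Legal plan premium: $118.11
Total deductions = $28.41 + $113.65 + $14.21 + $118.11 = $274.38
Net pay = $2,841.29 − $274.38 = $2,566.91

$2,566.91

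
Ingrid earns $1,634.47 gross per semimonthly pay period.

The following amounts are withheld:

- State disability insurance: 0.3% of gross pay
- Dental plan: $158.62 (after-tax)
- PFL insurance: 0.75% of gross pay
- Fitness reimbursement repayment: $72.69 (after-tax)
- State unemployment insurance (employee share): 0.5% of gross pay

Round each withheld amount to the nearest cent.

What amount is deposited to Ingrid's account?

$1,377.83

PFL insurance: $1,634.47 × 0.0075 = $12.26
State disability insurance: $1,634.47 × 0.003 = $4.90
State unemployment insurance (employee share): $1,634.47 × 0.005 = $8.17
Fitness reimbursement repayment: $72.69
Dental plan: $158.62
Total deductions = $12.26 + $4.90 + $8.17 + $72.69 + $158.62 = $256.64
Net pay = $1,634.47 − $256.64 = $1,377.83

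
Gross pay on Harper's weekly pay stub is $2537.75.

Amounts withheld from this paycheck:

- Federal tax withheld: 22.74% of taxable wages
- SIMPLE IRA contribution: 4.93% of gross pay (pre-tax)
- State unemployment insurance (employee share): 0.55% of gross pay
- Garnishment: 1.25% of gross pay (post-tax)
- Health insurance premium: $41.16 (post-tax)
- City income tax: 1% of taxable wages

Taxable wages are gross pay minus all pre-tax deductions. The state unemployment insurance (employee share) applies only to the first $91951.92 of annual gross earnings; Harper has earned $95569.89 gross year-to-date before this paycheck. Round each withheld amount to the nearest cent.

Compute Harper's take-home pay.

SIMPLE IRA contribution: $2537.75 × 0.0493 = $125.11
Taxable wages = $2537.75 − $125.11 = $2412.64
Federal tax withheld: $2412.64 × 0.2274 = $548.63
City income tax: $2412.64 × 0.01 = $24.13
State unemployment insurance (employee share): annual cap $91951.92 already reached (YTD $95569.89), so $0.00
Garnishment: $2537.75 × 0.0125 = $31.72
Health insurance premium: $41.16
Total deductions = $125.11 + $548.63 + $24.13 + $0.00 + $31.72 + $41.16 = $770.75
Net pay = $2537.75 − $770.75 = $1767.00

$1767.00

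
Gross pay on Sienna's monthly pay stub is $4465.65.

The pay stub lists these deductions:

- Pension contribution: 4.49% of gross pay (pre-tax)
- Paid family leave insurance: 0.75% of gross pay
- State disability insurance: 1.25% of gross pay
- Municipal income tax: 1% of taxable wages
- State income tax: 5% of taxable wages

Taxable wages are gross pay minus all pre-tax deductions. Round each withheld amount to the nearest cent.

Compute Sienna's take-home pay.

$3919.92

Pension contribution: $4465.65 × 0.0449 = $200.51
Taxable wages = $4465.65 − $200.51 = $4265.14
State income tax: $4265.14 × 0.05 = $213.26
Municipal income tax: $4265.14 × 0.01 = $42.65
State disability insurance: $4465.65 × 0.0125 = $55.82
Paid family leave insurance: $4465.65 × 0.0075 = $33.49
Total deductions = $200.51 + $213.26 + $42.65 + $55.82 + $33.49 = $545.73
Net pay = $4465.65 − $545.73 = $3919.92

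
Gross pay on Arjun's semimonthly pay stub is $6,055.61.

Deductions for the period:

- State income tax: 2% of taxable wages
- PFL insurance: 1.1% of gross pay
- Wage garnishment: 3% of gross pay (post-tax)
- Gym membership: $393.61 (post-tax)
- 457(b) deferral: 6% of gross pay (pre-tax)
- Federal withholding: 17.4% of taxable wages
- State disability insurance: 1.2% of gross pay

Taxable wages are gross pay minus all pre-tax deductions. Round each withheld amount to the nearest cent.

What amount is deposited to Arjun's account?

$3,873.41

457(b) deferral: $6,055.61 × 0.06 = $363.34
Taxable wages = $6,055.61 − $363.34 = $5,692.27
State income tax: $5,692.27 × 0.02 = $113.85
Federal withholding: $5,692.27 × 0.174 = $990.45
State disability insurance: $6,055.61 × 0.012 = $72.67
PFL insurance: $6,055.61 × 0.011 = $66.61
Gym membership: $393.61
Wage garnishment: $6,055.61 × 0.03 = $181.67
Total deductions = $363.34 + $113.85 + $990.45 + $72.67 + $66.61 + $393.61 + $181.67 = $2,182.20
Net pay = $6,055.61 − $2,182.20 = $3,873.41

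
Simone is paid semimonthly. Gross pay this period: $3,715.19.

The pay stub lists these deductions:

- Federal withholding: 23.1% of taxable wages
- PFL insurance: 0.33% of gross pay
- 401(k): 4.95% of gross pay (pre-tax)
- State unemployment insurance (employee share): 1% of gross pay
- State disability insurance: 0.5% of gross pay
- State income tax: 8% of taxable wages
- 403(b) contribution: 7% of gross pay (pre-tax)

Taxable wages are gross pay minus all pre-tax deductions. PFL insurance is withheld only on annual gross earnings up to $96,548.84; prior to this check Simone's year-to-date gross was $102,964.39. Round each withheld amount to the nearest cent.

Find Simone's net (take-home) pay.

$2,198.15

401(k): $3,715.19 × 0.0495 = $183.90
403(b) contribution: $3,715.19 × 0.07 = $260.06
Pre-tax total = $183.90 + $260.06 = $443.96
Taxable wages = $3,715.19 − $443.96 = $3,271.23
State income tax: $3,271.23 × 0.08 = $261.70
Federal withholding: $3,271.23 × 0.231 = $755.65
PFL insurance: annual cap $96,548.84 already reached (YTD $102,964.39), so $0.00
State unemployment insurance (employee share): $3,715.19 × 0.01 = $37.15
State disability insurance: $3,715.19 × 0.005 = $18.58
Total deductions = $183.90 + $260.06 + $261.70 + $755.65 + $0.00 + $37.15 + $18.58 = $1,517.04
Net pay = $3,715.19 − $1,517.04 = $2,198.15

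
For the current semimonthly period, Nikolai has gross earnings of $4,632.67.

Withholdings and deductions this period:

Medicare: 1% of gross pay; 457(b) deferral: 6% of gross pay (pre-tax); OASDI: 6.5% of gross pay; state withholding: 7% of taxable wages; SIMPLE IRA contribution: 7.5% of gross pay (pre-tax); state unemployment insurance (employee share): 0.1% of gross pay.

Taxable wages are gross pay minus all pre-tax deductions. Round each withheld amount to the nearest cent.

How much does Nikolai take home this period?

SIMPLE IRA contribution: $4,632.67 × 0.075 = $347.45
457(b) deferral: $4,632.67 × 0.06 = $277.96
Pre-tax total = $347.45 + $277.96 = $625.41
Taxable wages = $4,632.67 − $625.41 = $4,007.26
State withholding: $4,007.26 × 0.07 = $280.51
OASDI: $4,632.67 × 0.065 = $301.12
State unemployment insurance (employee share): $4,632.67 × 0.001 = $4.63
Medicare: $4,632.67 × 0.01 = $46.33
Total deductions = $347.45 + $277.96 + $280.51 + $301.12 + $4.63 + $46.33 = $1,258.00
Net pay = $4,632.67 − $1,258.00 = $3,374.67

$3,374.67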